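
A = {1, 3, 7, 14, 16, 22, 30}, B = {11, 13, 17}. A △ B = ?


A △ B = (A \ B) ∪ (B \ A) = elements in exactly one of A or B
A \ B = {1, 3, 7, 14, 16, 22, 30}
B \ A = {11, 13, 17}
A △ B = {1, 3, 7, 11, 13, 14, 16, 17, 22, 30}

A △ B = {1, 3, 7, 11, 13, 14, 16, 17, 22, 30}


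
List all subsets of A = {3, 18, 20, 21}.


|A| = 4, so |P(A)| = 2^4 = 16
Enumerate subsets by cardinality (0 to 4):
∅, {3}, {18}, {20}, {21}, {3, 18}, {3, 20}, {3, 21}, {18, 20}, {18, 21}, {20, 21}, {3, 18, 20}, {3, 18, 21}, {3, 20, 21}, {18, 20, 21}, {3, 18, 20, 21}

P(A) has 16 subsets: ∅, {3}, {18}, {20}, {21}, {3, 18}, {3, 20}, {3, 21}, {18, 20}, {18, 21}, {20, 21}, {3, 18, 20}, {3, 18, 21}, {3, 20, 21}, {18, 20, 21}, {3, 18, 20, 21}


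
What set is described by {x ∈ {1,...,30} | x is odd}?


Checking each candidate:
Condition: odd numbers in {1,...,30}
Result = {1, 3, 5, 7, 9, 11, 13, 15, 17, 19, 21, 23, 25, 27, 29}

{1, 3, 5, 7, 9, 11, 13, 15, 17, 19, 21, 23, 25, 27, 29}


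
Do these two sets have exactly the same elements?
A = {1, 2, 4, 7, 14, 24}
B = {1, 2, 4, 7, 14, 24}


Two sets are equal iff they have exactly the same elements.
A = {1, 2, 4, 7, 14, 24}
B = {1, 2, 4, 7, 14, 24}
Same elements → A = B

Yes, A = B


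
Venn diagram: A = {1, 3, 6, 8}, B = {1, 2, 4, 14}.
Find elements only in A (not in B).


A = {1, 3, 6, 8}
B = {1, 2, 4, 14}
Region: only in A (not in B)
Elements: {3, 6, 8}

Elements only in A (not in B): {3, 6, 8}


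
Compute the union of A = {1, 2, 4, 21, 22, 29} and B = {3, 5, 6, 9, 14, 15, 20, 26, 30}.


A ∪ B = all elements in A or B (or both)
A = {1, 2, 4, 21, 22, 29}
B = {3, 5, 6, 9, 14, 15, 20, 26, 30}
A ∪ B = {1, 2, 3, 4, 5, 6, 9, 14, 15, 20, 21, 22, 26, 29, 30}

A ∪ B = {1, 2, 3, 4, 5, 6, 9, 14, 15, 20, 21, 22, 26, 29, 30}


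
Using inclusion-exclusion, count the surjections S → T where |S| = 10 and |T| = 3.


n = |S| = 10, k = |T| = 3. Surjections via inclusion-exclusion:
S(n,k) = Σ(-1)^i × C(k,i) × (k-i)^n, i=0 to k
i=0: (-1)^0×C(3,0)×3^10 = 59049
i=1: (-1)^1×C(3,1)×2^10 = -3072
i=2: (-1)^2×C(3,2)×1^10 = 3
i=3: (-1)^3×C(3,3)×0^10 = 0
Total = 55980

Number of surjections = 55980


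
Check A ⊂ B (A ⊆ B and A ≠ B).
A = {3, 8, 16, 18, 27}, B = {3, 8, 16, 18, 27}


A ⊂ B requires: A ⊆ B AND A ≠ B.
A ⊆ B? Yes
A = B? Yes
A = B, so A is not a PROPER subset.

No, A is not a proper subset of B


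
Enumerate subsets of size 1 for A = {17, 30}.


|A| = 2, so A has C(2,1) = 2 subsets of size 1.
Enumerate by choosing 1 elements from A at a time:
{17}, {30}

1-element subsets (2 total): {17}, {30}


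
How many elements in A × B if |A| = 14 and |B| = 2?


|A × B| = |A| × |B|
= 14 × 2
= 28

|A × B| = 28


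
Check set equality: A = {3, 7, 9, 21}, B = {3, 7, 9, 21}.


Two sets are equal iff they have exactly the same elements.
A = {3, 7, 9, 21}
B = {3, 7, 9, 21}
Same elements → A = B

Yes, A = B


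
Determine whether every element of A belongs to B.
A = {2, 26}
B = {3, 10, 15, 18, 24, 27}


A ⊆ B means every element of A is in B.
Elements in A not in B: {2, 26}
So A ⊄ B.

No, A ⊄ B


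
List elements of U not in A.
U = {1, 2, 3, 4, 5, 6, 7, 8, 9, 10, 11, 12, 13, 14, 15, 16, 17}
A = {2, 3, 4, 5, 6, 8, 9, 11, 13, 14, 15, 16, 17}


Aᶜ = U \ A = elements in U but not in A
U = {1, 2, 3, 4, 5, 6, 7, 8, 9, 10, 11, 12, 13, 14, 15, 16, 17}
A = {2, 3, 4, 5, 6, 8, 9, 11, 13, 14, 15, 16, 17}
Aᶜ = {1, 7, 10, 12}

Aᶜ = {1, 7, 10, 12}


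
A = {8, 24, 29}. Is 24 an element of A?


A = {8, 24, 29}
Checking if 24 is in A
24 is in A → True

24 ∈ A


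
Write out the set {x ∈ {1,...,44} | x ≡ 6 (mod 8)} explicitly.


Checking each candidate:
Condition: x in {1,...,44} with x ≡ 6 (mod 8)
Result = {6, 14, 22, 30, 38}

{6, 14, 22, 30, 38}


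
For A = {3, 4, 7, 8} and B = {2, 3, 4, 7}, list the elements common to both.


A ∩ B = elements in both A and B
A = {3, 4, 7, 8}
B = {2, 3, 4, 7}
A ∩ B = {3, 4, 7}

A ∩ B = {3, 4, 7}


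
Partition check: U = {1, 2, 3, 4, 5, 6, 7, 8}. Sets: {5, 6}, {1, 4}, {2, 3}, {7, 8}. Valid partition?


A partition requires: (1) non-empty parts, (2) pairwise disjoint, (3) union = U
Parts: {5, 6}, {1, 4}, {2, 3}, {7, 8}
Union of parts: {1, 2, 3, 4, 5, 6, 7, 8}
U = {1, 2, 3, 4, 5, 6, 7, 8}
All non-empty? True
Pairwise disjoint? True
Covers U? True

Yes, valid partition


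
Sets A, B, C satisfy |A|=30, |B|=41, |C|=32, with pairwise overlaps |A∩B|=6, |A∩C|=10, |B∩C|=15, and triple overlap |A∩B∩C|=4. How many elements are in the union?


|A∪B∪C| = |A|+|B|+|C| - |A∩B|-|A∩C|-|B∩C| + |A∩B∩C|
= 30+41+32 - 6-10-15 + 4
= 103 - 31 + 4
= 76

|A ∪ B ∪ C| = 76


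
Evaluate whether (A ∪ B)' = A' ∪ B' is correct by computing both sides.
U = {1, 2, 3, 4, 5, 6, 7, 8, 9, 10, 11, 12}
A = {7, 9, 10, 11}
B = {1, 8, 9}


LHS: A ∪ B = {1, 7, 8, 9, 10, 11}
(A ∪ B)' = U \ (A ∪ B) = {2, 3, 4, 5, 6, 12}
A' = {1, 2, 3, 4, 5, 6, 8, 12}, B' = {2, 3, 4, 5, 6, 7, 10, 11, 12}
Claimed RHS: A' ∪ B' = {1, 2, 3, 4, 5, 6, 7, 8, 10, 11, 12}
Identity is INVALID: LHS = {2, 3, 4, 5, 6, 12} but the RHS claimed here equals {1, 2, 3, 4, 5, 6, 7, 8, 10, 11, 12}. The correct form is (A ∪ B)' = A' ∩ B'.

Identity is invalid: (A ∪ B)' = {2, 3, 4, 5, 6, 12} but A' ∪ B' = {1, 2, 3, 4, 5, 6, 7, 8, 10, 11, 12}. The correct De Morgan law is (A ∪ B)' = A' ∩ B'.


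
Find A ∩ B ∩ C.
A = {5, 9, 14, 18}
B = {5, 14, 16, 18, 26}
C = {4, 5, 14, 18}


A ∩ B = {5, 14, 18}
(A ∩ B) ∩ C = {5, 14, 18}

A ∩ B ∩ C = {5, 14, 18}


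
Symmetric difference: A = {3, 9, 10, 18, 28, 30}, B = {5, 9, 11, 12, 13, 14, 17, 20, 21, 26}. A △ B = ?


A △ B = (A \ B) ∪ (B \ A) = elements in exactly one of A or B
A \ B = {3, 10, 18, 28, 30}
B \ A = {5, 11, 12, 13, 14, 17, 20, 21, 26}
A △ B = {3, 5, 10, 11, 12, 13, 14, 17, 18, 20, 21, 26, 28, 30}

A △ B = {3, 5, 10, 11, 12, 13, 14, 17, 18, 20, 21, 26, 28, 30}


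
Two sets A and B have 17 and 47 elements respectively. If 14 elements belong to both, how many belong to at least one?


|A ∪ B| = |A| + |B| - |A ∩ B|
= 17 + 47 - 14
= 50

|A ∪ B| = 50


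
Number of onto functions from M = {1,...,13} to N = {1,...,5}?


n = |M| = 13, k = |N| = 5. Surjections via inclusion-exclusion:
S(n,k) = Σ(-1)^i × C(k,i) × (k-i)^n, i=0 to k
i=0: (-1)^0×C(5,0)×5^13 = 1220703125
i=1: (-1)^1×C(5,1)×4^13 = -335544320
i=2: (-1)^2×C(5,2)×3^13 = 15943230
i=3: (-1)^3×C(5,3)×2^13 = -81920
i=4: (-1)^4×C(5,4)×1^13 = 5
i=5: (-1)^5×C(5,5)×0^13 = 0
Total = 901020120

Number of surjections = 901020120


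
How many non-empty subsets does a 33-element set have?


Total subsets = 2^n = 2^33 = 8589934592
Non-empty subsets exclude the empty set: 2^n - 1
= 8589934592 - 1
= 8589934591

Number of non-empty subsets = 8589934591


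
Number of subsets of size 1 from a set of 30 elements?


C(n,k) = n! / (k!(n-k)!)
C(30,1) = 30! / (1!29!)
= 30

C(30,1) = 30


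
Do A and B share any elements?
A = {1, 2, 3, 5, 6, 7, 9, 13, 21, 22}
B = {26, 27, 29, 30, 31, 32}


Disjoint means A ∩ B = ∅.
A ∩ B = ∅
A ∩ B = ∅, so A and B are disjoint.

No — A and B share no elements (A ∩ B = ∅), so they are disjoint


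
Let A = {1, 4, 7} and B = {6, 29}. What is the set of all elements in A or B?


A ∪ B = all elements in A or B (or both)
A = {1, 4, 7}
B = {6, 29}
A ∪ B = {1, 4, 6, 7, 29}

A ∪ B = {1, 4, 6, 7, 29}


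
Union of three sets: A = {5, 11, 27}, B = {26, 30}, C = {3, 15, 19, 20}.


A ∪ B = {5, 11, 26, 27, 30}
(A ∪ B) ∪ C = {3, 5, 11, 15, 19, 20, 26, 27, 30}

A ∪ B ∪ C = {3, 5, 11, 15, 19, 20, 26, 27, 30}


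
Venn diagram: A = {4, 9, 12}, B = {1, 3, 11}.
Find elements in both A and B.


A = {4, 9, 12}
B = {1, 3, 11}
Region: in both A and B
Elements: ∅

Elements in both A and B: ∅


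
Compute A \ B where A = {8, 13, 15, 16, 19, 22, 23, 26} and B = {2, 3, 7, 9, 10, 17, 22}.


A \ B = elements in A but not in B
A = {8, 13, 15, 16, 19, 22, 23, 26}
B = {2, 3, 7, 9, 10, 17, 22}
Remove from A any elements in B
A \ B = {8, 13, 15, 16, 19, 23, 26}

A \ B = {8, 13, 15, 16, 19, 23, 26}


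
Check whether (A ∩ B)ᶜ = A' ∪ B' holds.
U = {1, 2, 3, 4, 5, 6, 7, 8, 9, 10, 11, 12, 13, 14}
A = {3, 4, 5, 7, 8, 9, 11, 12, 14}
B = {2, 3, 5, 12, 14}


LHS: A ∩ B = {3, 5, 12, 14}
(A ∩ B)' = U \ (A ∩ B) = {1, 2, 4, 6, 7, 8, 9, 10, 11, 13}
A' = {1, 2, 6, 10, 13}, B' = {1, 4, 6, 7, 8, 9, 10, 11, 13}
Claimed RHS: A' ∪ B' = {1, 2, 4, 6, 7, 8, 9, 10, 11, 13}
Identity is VALID: LHS = RHS = {1, 2, 4, 6, 7, 8, 9, 10, 11, 13} ✓

Identity is valid. (A ∩ B)' = A' ∪ B' = {1, 2, 4, 6, 7, 8, 9, 10, 11, 13}


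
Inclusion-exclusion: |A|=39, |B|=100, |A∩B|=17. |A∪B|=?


|A ∪ B| = |A| + |B| - |A ∩ B|
= 39 + 100 - 17
= 122

|A ∪ B| = 122


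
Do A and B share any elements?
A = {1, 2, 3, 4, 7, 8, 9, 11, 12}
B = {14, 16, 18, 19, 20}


Disjoint means A ∩ B = ∅.
A ∩ B = ∅
A ∩ B = ∅, so A and B are disjoint.

No — A and B share no elements (A ∩ B = ∅), so they are disjoint


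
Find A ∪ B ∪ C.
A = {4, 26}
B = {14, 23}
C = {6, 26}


A ∪ B = {4, 14, 23, 26}
(A ∪ B) ∪ C = {4, 6, 14, 23, 26}

A ∪ B ∪ C = {4, 6, 14, 23, 26}


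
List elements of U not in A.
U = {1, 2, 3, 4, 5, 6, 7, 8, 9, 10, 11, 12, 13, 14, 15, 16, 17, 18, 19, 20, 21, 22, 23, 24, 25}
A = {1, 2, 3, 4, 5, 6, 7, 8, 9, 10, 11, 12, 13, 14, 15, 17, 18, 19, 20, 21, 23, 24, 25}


Aᶜ = U \ A = elements in U but not in A
U = {1, 2, 3, 4, 5, 6, 7, 8, 9, 10, 11, 12, 13, 14, 15, 16, 17, 18, 19, 20, 21, 22, 23, 24, 25}
A = {1, 2, 3, 4, 5, 6, 7, 8, 9, 10, 11, 12, 13, 14, 15, 17, 18, 19, 20, 21, 23, 24, 25}
Aᶜ = {16, 22}

Aᶜ = {16, 22}


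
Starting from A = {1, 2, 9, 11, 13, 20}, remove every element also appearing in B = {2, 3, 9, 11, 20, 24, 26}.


A \ B = elements in A but not in B
A = {1, 2, 9, 11, 13, 20}
B = {2, 3, 9, 11, 20, 24, 26}
Remove from A any elements in B
A \ B = {1, 13}

A \ B = {1, 13}


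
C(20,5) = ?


C(n,k) = n! / (k!(n-k)!)
C(20,5) = 20! / (5!15!)
= 15504

C(20,5) = 15504


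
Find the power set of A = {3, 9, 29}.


|A| = 3, so |P(A)| = 2^3 = 8
Enumerate subsets by cardinality (0 to 3):
∅, {3}, {9}, {29}, {3, 9}, {3, 29}, {9, 29}, {3, 9, 29}

P(A) has 8 subsets: ∅, {3}, {9}, {29}, {3, 9}, {3, 29}, {9, 29}, {3, 9, 29}


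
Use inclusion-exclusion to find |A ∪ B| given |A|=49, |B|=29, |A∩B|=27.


|A ∪ B| = |A| + |B| - |A ∩ B|
= 49 + 29 - 27
= 51

|A ∪ B| = 51


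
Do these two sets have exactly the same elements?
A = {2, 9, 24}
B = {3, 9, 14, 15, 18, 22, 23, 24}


Two sets are equal iff they have exactly the same elements.
A = {2, 9, 24}
B = {3, 9, 14, 15, 18, 22, 23, 24}
Differences: {2, 3, 14, 15, 18, 22, 23}
A ≠ B

No, A ≠ B


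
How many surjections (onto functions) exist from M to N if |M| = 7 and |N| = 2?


n = |M| = 7, k = |N| = 2. Surjections via inclusion-exclusion:
S(n,k) = Σ(-1)^i × C(k,i) × (k-i)^n, i=0 to k
i=0: (-1)^0×C(2,0)×2^7 = 128
i=1: (-1)^1×C(2,1)×1^7 = -2
i=2: (-1)^2×C(2,2)×0^7 = 0
Total = 126

Number of surjections = 126


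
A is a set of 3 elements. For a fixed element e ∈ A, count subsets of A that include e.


Subsets of A containing e correspond to subsets of A \ {e}, which has 2 elements.
Count = 2^(n-1) = 2^2
= 4

Number of subsets containing e = 4


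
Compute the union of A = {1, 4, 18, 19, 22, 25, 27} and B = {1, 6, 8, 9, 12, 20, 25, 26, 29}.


A ∪ B = all elements in A or B (or both)
A = {1, 4, 18, 19, 22, 25, 27}
B = {1, 6, 8, 9, 12, 20, 25, 26, 29}
A ∪ B = {1, 4, 6, 8, 9, 12, 18, 19, 20, 22, 25, 26, 27, 29}

A ∪ B = {1, 4, 6, 8, 9, 12, 18, 19, 20, 22, 25, 26, 27, 29}


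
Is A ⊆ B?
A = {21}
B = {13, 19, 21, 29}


A ⊆ B means every element of A is in B.
All elements of A are in B.
So A ⊆ B.

Yes, A ⊆ B


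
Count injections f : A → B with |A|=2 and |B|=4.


An injection sends each of |A| = 2 inputs to a distinct output in B.
# injections = |B|·(|B|-1)·…·(|B|-|A|+1) = 4! / (4 - 2)!
= 4 × 3
= 12

Number of injections = 12


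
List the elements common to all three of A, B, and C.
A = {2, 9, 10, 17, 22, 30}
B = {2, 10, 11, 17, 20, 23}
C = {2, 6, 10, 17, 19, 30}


A ∩ B = {2, 10, 17}
(A ∩ B) ∩ C = {2, 10, 17}

A ∩ B ∩ C = {2, 10, 17}


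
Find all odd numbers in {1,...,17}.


Checking each candidate:
Condition: odd numbers in {1,...,17}
Result = {1, 3, 5, 7, 9, 11, 13, 15, 17}

{1, 3, 5, 7, 9, 11, 13, 15, 17}


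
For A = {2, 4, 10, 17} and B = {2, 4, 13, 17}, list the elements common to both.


A ∩ B = elements in both A and B
A = {2, 4, 10, 17}
B = {2, 4, 13, 17}
A ∩ B = {2, 4, 17}

A ∩ B = {2, 4, 17}


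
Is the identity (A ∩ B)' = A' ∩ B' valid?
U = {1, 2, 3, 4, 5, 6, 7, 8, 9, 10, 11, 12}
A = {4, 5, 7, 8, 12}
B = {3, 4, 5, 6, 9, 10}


LHS: A ∩ B = {4, 5}
(A ∩ B)' = U \ (A ∩ B) = {1, 2, 3, 6, 7, 8, 9, 10, 11, 12}
A' = {1, 2, 3, 6, 9, 10, 11}, B' = {1, 2, 7, 8, 11, 12}
Claimed RHS: A' ∩ B' = {1, 2, 11}
Identity is INVALID: LHS = {1, 2, 3, 6, 7, 8, 9, 10, 11, 12} but the RHS claimed here equals {1, 2, 11}. The correct form is (A ∩ B)' = A' ∪ B'.

Identity is invalid: (A ∩ B)' = {1, 2, 3, 6, 7, 8, 9, 10, 11, 12} but A' ∩ B' = {1, 2, 11}. The correct De Morgan law is (A ∩ B)' = A' ∪ B'.


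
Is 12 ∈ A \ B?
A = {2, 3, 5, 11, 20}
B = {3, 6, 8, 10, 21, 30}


A = {2, 3, 5, 11, 20}, B = {3, 6, 8, 10, 21, 30}
A \ B = elements in A but not in B
A \ B = {2, 5, 11, 20}
Checking if 12 ∈ A \ B
12 is not in A \ B → False

12 ∉ A \ B


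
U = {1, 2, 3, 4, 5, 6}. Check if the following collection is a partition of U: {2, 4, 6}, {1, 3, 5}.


A partition requires: (1) non-empty parts, (2) pairwise disjoint, (3) union = U
Parts: {2, 4, 6}, {1, 3, 5}
Union of parts: {1, 2, 3, 4, 5, 6}
U = {1, 2, 3, 4, 5, 6}
All non-empty? True
Pairwise disjoint? True
Covers U? True

Yes, valid partition


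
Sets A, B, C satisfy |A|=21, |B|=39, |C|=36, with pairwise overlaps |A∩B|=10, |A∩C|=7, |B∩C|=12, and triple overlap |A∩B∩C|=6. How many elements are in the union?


|A∪B∪C| = |A|+|B|+|C| - |A∩B|-|A∩C|-|B∩C| + |A∩B∩C|
= 21+39+36 - 10-7-12 + 6
= 96 - 29 + 6
= 73

|A ∪ B ∪ C| = 73


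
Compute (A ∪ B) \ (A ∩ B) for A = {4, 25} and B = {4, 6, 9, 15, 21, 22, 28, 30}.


A △ B = (A \ B) ∪ (B \ A) = elements in exactly one of A or B
A \ B = {25}
B \ A = {6, 9, 15, 21, 22, 28, 30}
A △ B = {6, 9, 15, 21, 22, 25, 28, 30}

A △ B = {6, 9, 15, 21, 22, 25, 28, 30}


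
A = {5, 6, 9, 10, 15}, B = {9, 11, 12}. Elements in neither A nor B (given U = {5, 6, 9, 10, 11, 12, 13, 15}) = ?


A = {5, 6, 9, 10, 15}
B = {9, 11, 12}
Region: in neither A nor B (given U = {5, 6, 9, 10, 11, 12, 13, 15})
Elements: {13}

Elements in neither A nor B (given U = {5, 6, 9, 10, 11, 12, 13, 15}): {13}


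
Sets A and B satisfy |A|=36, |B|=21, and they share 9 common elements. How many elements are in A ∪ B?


|A ∪ B| = |A| + |B| - |A ∩ B|
= 36 + 21 - 9
= 48

|A ∪ B| = 48


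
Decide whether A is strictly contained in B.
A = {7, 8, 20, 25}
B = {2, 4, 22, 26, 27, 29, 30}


A ⊂ B requires: A ⊆ B AND A ≠ B.
A ⊆ B? No
A ⊄ B, so A is not a proper subset.

No, A is not a proper subset of B


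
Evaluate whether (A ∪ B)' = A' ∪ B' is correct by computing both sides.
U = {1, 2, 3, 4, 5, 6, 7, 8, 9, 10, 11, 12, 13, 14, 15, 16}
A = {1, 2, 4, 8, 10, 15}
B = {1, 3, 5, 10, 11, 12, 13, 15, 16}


LHS: A ∪ B = {1, 2, 3, 4, 5, 8, 10, 11, 12, 13, 15, 16}
(A ∪ B)' = U \ (A ∪ B) = {6, 7, 9, 14}
A' = {3, 5, 6, 7, 9, 11, 12, 13, 14, 16}, B' = {2, 4, 6, 7, 8, 9, 14}
Claimed RHS: A' ∪ B' = {2, 3, 4, 5, 6, 7, 8, 9, 11, 12, 13, 14, 16}
Identity is INVALID: LHS = {6, 7, 9, 14} but the RHS claimed here equals {2, 3, 4, 5, 6, 7, 8, 9, 11, 12, 13, 14, 16}. The correct form is (A ∪ B)' = A' ∩ B'.

Identity is invalid: (A ∪ B)' = {6, 7, 9, 14} but A' ∪ B' = {2, 3, 4, 5, 6, 7, 8, 9, 11, 12, 13, 14, 16}. The correct De Morgan law is (A ∪ B)' = A' ∩ B'.


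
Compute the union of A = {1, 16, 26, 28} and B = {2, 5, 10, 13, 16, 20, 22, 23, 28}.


A ∪ B = all elements in A or B (or both)
A = {1, 16, 26, 28}
B = {2, 5, 10, 13, 16, 20, 22, 23, 28}
A ∪ B = {1, 2, 5, 10, 13, 16, 20, 22, 23, 26, 28}

A ∪ B = {1, 2, 5, 10, 13, 16, 20, 22, 23, 26, 28}


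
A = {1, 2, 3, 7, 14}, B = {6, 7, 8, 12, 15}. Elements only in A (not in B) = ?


A = {1, 2, 3, 7, 14}
B = {6, 7, 8, 12, 15}
Region: only in A (not in B)
Elements: {1, 2, 3, 14}

Elements only in A (not in B): {1, 2, 3, 14}


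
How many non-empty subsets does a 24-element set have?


Total subsets = 2^n = 2^24 = 16777216
Non-empty subsets exclude the empty set: 2^n - 1
= 16777216 - 1
= 16777215

Number of non-empty subsets = 16777215


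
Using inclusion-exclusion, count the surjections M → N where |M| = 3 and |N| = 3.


n = |M| = 3, k = |N| = 3. Surjections via inclusion-exclusion:
S(n,k) = Σ(-1)^i × C(k,i) × (k-i)^n, i=0 to k
i=0: (-1)^0×C(3,0)×3^3 = 27
i=1: (-1)^1×C(3,1)×2^3 = -24
i=2: (-1)^2×C(3,2)×1^3 = 3
i=3: (-1)^3×C(3,3)×0^3 = 0
Total = 6

Number of surjections = 6


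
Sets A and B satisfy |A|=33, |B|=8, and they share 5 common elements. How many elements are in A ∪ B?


|A ∪ B| = |A| + |B| - |A ∩ B|
= 33 + 8 - 5
= 36

|A ∪ B| = 36


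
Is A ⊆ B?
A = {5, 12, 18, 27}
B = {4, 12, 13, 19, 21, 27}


A ⊆ B means every element of A is in B.
Elements in A not in B: {5, 18}
So A ⊄ B.

No, A ⊄ B


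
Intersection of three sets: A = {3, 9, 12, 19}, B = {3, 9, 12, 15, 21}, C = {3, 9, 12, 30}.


A ∩ B = {3, 9, 12}
(A ∩ B) ∩ C = {3, 9, 12}

A ∩ B ∩ C = {3, 9, 12}


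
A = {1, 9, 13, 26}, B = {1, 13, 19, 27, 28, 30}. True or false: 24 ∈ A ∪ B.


A = {1, 9, 13, 26}, B = {1, 13, 19, 27, 28, 30}
A ∪ B = all elements in A or B
A ∪ B = {1, 9, 13, 19, 26, 27, 28, 30}
Checking if 24 ∈ A ∪ B
24 is not in A ∪ B → False

24 ∉ A ∪ B


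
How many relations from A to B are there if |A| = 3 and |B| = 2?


A relation from A to B is any subset of A × B.
|A × B| = 3 × 2 = 6
# relations = 2^|A × B| = 2^6 = 64

Number of relations = 64


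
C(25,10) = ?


C(n,k) = n! / (k!(n-k)!)
C(25,10) = 25! / (10!15!)
= 3268760

C(25,10) = 3268760


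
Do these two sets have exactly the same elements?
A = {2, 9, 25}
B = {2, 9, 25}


Two sets are equal iff they have exactly the same elements.
A = {2, 9, 25}
B = {2, 9, 25}
Same elements → A = B

Yes, A = B


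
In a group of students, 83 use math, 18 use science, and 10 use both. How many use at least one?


|A ∪ B| = |A| + |B| - |A ∩ B|
= 83 + 18 - 10
= 91

|A ∪ B| = 91


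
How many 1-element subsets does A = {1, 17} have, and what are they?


|A| = 2, so A has C(2,1) = 2 subsets of size 1.
Enumerate by choosing 1 elements from A at a time:
{1}, {17}

1-element subsets (2 total): {1}, {17}


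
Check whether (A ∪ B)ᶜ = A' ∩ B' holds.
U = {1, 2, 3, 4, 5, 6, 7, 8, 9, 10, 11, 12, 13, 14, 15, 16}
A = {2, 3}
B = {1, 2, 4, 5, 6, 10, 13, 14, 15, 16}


LHS: A ∪ B = {1, 2, 3, 4, 5, 6, 10, 13, 14, 15, 16}
(A ∪ B)' = U \ (A ∪ B) = {7, 8, 9, 11, 12}
A' = {1, 4, 5, 6, 7, 8, 9, 10, 11, 12, 13, 14, 15, 16}, B' = {3, 7, 8, 9, 11, 12}
Claimed RHS: A' ∩ B' = {7, 8, 9, 11, 12}
Identity is VALID: LHS = RHS = {7, 8, 9, 11, 12} ✓

Identity is valid. (A ∪ B)' = A' ∩ B' = {7, 8, 9, 11, 12}


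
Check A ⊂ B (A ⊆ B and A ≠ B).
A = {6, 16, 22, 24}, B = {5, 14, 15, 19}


A ⊂ B requires: A ⊆ B AND A ≠ B.
A ⊆ B? No
A ⊄ B, so A is not a proper subset.

No, A is not a proper subset of B


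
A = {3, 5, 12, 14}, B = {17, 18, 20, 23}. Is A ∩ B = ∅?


Disjoint means A ∩ B = ∅.
A ∩ B = ∅
A ∩ B = ∅, so A and B are disjoint.

Yes, A and B are disjoint


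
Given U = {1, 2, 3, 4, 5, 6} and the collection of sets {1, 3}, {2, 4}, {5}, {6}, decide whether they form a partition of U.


A partition requires: (1) non-empty parts, (2) pairwise disjoint, (3) union = U
Parts: {1, 3}, {2, 4}, {5}, {6}
Union of parts: {1, 2, 3, 4, 5, 6}
U = {1, 2, 3, 4, 5, 6}
All non-empty? True
Pairwise disjoint? True
Covers U? True

Yes, valid partition


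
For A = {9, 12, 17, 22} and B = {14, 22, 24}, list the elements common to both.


A ∩ B = elements in both A and B
A = {9, 12, 17, 22}
B = {14, 22, 24}
A ∩ B = {22}

A ∩ B = {22}


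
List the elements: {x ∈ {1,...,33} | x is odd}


Checking each candidate:
Condition: odd numbers in {1,...,33}
Result = {1, 3, 5, 7, 9, 11, 13, 15, 17, 19, 21, 23, 25, 27, 29, 31, 33}

{1, 3, 5, 7, 9, 11, 13, 15, 17, 19, 21, 23, 25, 27, 29, 31, 33}


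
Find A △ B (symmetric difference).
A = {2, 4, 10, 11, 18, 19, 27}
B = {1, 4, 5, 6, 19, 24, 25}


A △ B = (A \ B) ∪ (B \ A) = elements in exactly one of A or B
A \ B = {2, 10, 11, 18, 27}
B \ A = {1, 5, 6, 24, 25}
A △ B = {1, 2, 5, 6, 10, 11, 18, 24, 25, 27}

A △ B = {1, 2, 5, 6, 10, 11, 18, 24, 25, 27}


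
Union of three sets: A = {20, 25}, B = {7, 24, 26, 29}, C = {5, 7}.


A ∪ B = {7, 20, 24, 25, 26, 29}
(A ∪ B) ∪ C = {5, 7, 20, 24, 25, 26, 29}

A ∪ B ∪ C = {5, 7, 20, 24, 25, 26, 29}


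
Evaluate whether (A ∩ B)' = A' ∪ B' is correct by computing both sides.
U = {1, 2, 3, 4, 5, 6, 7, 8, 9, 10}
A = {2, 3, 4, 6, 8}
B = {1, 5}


LHS: A ∩ B = ∅
(A ∩ B)' = U \ (A ∩ B) = {1, 2, 3, 4, 5, 6, 7, 8, 9, 10}
A' = {1, 5, 7, 9, 10}, B' = {2, 3, 4, 6, 7, 8, 9, 10}
Claimed RHS: A' ∪ B' = {1, 2, 3, 4, 5, 6, 7, 8, 9, 10}
Identity is VALID: LHS = RHS = {1, 2, 3, 4, 5, 6, 7, 8, 9, 10} ✓

Identity is valid. (A ∩ B)' = A' ∪ B' = {1, 2, 3, 4, 5, 6, 7, 8, 9, 10}


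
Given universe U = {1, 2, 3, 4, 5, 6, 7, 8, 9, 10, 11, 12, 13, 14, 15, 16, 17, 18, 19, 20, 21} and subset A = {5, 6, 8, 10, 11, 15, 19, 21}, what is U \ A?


Aᶜ = U \ A = elements in U but not in A
U = {1, 2, 3, 4, 5, 6, 7, 8, 9, 10, 11, 12, 13, 14, 15, 16, 17, 18, 19, 20, 21}
A = {5, 6, 8, 10, 11, 15, 19, 21}
Aᶜ = {1, 2, 3, 4, 7, 9, 12, 13, 14, 16, 17, 18, 20}

Aᶜ = {1, 2, 3, 4, 7, 9, 12, 13, 14, 16, 17, 18, 20}


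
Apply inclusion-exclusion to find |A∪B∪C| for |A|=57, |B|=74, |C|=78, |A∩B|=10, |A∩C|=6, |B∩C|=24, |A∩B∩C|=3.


|A∪B∪C| = |A|+|B|+|C| - |A∩B|-|A∩C|-|B∩C| + |A∩B∩C|
= 57+74+78 - 10-6-24 + 3
= 209 - 40 + 3
= 172

|A ∪ B ∪ C| = 172


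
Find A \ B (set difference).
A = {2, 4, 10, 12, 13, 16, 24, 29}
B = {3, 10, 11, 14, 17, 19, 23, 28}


A \ B = elements in A but not in B
A = {2, 4, 10, 12, 13, 16, 24, 29}
B = {3, 10, 11, 14, 17, 19, 23, 28}
Remove from A any elements in B
A \ B = {2, 4, 12, 13, 16, 24, 29}

A \ B = {2, 4, 12, 13, 16, 24, 29}


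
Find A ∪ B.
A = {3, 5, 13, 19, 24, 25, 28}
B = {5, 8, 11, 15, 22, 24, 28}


A ∪ B = all elements in A or B (or both)
A = {3, 5, 13, 19, 24, 25, 28}
B = {5, 8, 11, 15, 22, 24, 28}
A ∪ B = {3, 5, 8, 11, 13, 15, 19, 22, 24, 25, 28}

A ∪ B = {3, 5, 8, 11, 13, 15, 19, 22, 24, 25, 28}


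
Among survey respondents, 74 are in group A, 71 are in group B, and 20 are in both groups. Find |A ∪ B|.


|A ∪ B| = |A| + |B| - |A ∩ B|
= 74 + 71 - 20
= 125

|A ∪ B| = 125


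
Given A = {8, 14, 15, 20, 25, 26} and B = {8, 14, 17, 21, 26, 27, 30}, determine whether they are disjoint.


Disjoint means A ∩ B = ∅.
A ∩ B = {8, 14, 26}
A ∩ B ≠ ∅, so A and B are NOT disjoint.

No, A and B are not disjoint (A ∩ B = {8, 14, 26})


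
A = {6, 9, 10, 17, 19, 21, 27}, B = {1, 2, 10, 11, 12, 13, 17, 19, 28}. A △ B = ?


A △ B = (A \ B) ∪ (B \ A) = elements in exactly one of A or B
A \ B = {6, 9, 21, 27}
B \ A = {1, 2, 11, 12, 13, 28}
A △ B = {1, 2, 6, 9, 11, 12, 13, 21, 27, 28}

A △ B = {1, 2, 6, 9, 11, 12, 13, 21, 27, 28}


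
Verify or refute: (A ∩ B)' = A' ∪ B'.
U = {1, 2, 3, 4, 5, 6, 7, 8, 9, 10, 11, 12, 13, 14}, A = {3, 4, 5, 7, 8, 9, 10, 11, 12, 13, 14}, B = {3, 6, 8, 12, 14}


LHS: A ∩ B = {3, 8, 12, 14}
(A ∩ B)' = U \ (A ∩ B) = {1, 2, 4, 5, 6, 7, 9, 10, 11, 13}
A' = {1, 2, 6}, B' = {1, 2, 4, 5, 7, 9, 10, 11, 13}
Claimed RHS: A' ∪ B' = {1, 2, 4, 5, 6, 7, 9, 10, 11, 13}
Identity is VALID: LHS = RHS = {1, 2, 4, 5, 6, 7, 9, 10, 11, 13} ✓

Identity is valid. (A ∩ B)' = A' ∪ B' = {1, 2, 4, 5, 6, 7, 9, 10, 11, 13}


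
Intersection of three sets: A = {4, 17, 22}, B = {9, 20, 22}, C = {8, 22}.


A ∩ B = {22}
(A ∩ B) ∩ C = {22}

A ∩ B ∩ C = {22}


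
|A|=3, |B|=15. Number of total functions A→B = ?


Each of |A| = 3 inputs maps to any of |B| = 15 outputs.
# functions = |B|^|A| = 15^3
= 3375

Number of functions = 3375


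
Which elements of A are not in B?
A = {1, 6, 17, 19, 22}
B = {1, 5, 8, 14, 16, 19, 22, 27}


A \ B = elements in A but not in B
A = {1, 6, 17, 19, 22}
B = {1, 5, 8, 14, 16, 19, 22, 27}
Remove from A any elements in B
A \ B = {6, 17}

A \ B = {6, 17}


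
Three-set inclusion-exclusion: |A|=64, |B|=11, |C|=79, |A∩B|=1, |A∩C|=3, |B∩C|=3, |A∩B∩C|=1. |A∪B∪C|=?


|A∪B∪C| = |A|+|B|+|C| - |A∩B|-|A∩C|-|B∩C| + |A∩B∩C|
= 64+11+79 - 1-3-3 + 1
= 154 - 7 + 1
= 148

|A ∪ B ∪ C| = 148


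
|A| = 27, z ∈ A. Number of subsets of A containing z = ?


Subsets of A containing z correspond to subsets of A \ {z}, which has 26 elements.
Count = 2^(n-1) = 2^26
= 67108864

Number of subsets containing z = 67108864


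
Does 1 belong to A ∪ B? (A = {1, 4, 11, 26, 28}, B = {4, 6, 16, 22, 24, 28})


A = {1, 4, 11, 26, 28}, B = {4, 6, 16, 22, 24, 28}
A ∪ B = all elements in A or B
A ∪ B = {1, 4, 6, 11, 16, 22, 24, 26, 28}
Checking if 1 ∈ A ∪ B
1 is in A ∪ B → True

1 ∈ A ∪ B


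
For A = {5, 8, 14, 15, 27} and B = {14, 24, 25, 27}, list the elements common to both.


A ∩ B = elements in both A and B
A = {5, 8, 14, 15, 27}
B = {14, 24, 25, 27}
A ∩ B = {14, 27}

A ∩ B = {14, 27}


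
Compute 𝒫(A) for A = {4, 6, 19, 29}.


|A| = 4, so |P(A)| = 2^4 = 16
Enumerate subsets by cardinality (0 to 4):
∅, {4}, {6}, {19}, {29}, {4, 6}, {4, 19}, {4, 29}, {6, 19}, {6, 29}, {19, 29}, {4, 6, 19}, {4, 6, 29}, {4, 19, 29}, {6, 19, 29}, {4, 6, 19, 29}

P(A) has 16 subsets: ∅, {4}, {6}, {19}, {29}, {4, 6}, {4, 19}, {4, 29}, {6, 19}, {6, 29}, {19, 29}, {4, 6, 19}, {4, 6, 29}, {4, 19, 29}, {6, 19, 29}, {4, 6, 19, 29}


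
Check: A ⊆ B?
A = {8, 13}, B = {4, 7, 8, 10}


A ⊆ B means every element of A is in B.
Elements in A not in B: {13}
So A ⊄ B.

No, A ⊄ B


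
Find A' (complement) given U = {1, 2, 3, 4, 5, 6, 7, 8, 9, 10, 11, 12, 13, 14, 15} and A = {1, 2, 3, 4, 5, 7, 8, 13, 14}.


Aᶜ = U \ A = elements in U but not in A
U = {1, 2, 3, 4, 5, 6, 7, 8, 9, 10, 11, 12, 13, 14, 15}
A = {1, 2, 3, 4, 5, 7, 8, 13, 14}
Aᶜ = {6, 9, 10, 11, 12, 15}

Aᶜ = {6, 9, 10, 11, 12, 15}


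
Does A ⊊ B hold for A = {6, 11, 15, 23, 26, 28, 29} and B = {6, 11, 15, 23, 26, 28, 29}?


A ⊂ B requires: A ⊆ B AND A ≠ B.
A ⊆ B? Yes
A = B? Yes
A = B, so A is not a PROPER subset.

No, A is not a proper subset of B


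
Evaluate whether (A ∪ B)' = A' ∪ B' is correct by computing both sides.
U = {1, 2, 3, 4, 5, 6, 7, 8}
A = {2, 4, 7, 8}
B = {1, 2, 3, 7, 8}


LHS: A ∪ B = {1, 2, 3, 4, 7, 8}
(A ∪ B)' = U \ (A ∪ B) = {5, 6}
A' = {1, 3, 5, 6}, B' = {4, 5, 6}
Claimed RHS: A' ∪ B' = {1, 3, 4, 5, 6}
Identity is INVALID: LHS = {5, 6} but the RHS claimed here equals {1, 3, 4, 5, 6}. The correct form is (A ∪ B)' = A' ∩ B'.

Identity is invalid: (A ∪ B)' = {5, 6} but A' ∪ B' = {1, 3, 4, 5, 6}. The correct De Morgan law is (A ∪ B)' = A' ∩ B'.


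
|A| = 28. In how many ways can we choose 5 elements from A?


C(n,k) = n! / (k!(n-k)!)
C(28,5) = 28! / (5!23!)
= 98280

C(28,5) = 98280


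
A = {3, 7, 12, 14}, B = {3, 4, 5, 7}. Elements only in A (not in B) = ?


A = {3, 7, 12, 14}
B = {3, 4, 5, 7}
Region: only in A (not in B)
Elements: {12, 14}

Elements only in A (not in B): {12, 14}


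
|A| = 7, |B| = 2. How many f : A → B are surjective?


n = |A| = 7, k = |B| = 2. Surjections via inclusion-exclusion:
S(n,k) = Σ(-1)^i × C(k,i) × (k-i)^n, i=0 to k
i=0: (-1)^0×C(2,0)×2^7 = 128
i=1: (-1)^1×C(2,1)×1^7 = -2
i=2: (-1)^2×C(2,2)×0^7 = 0
Total = 126

Number of surjections = 126


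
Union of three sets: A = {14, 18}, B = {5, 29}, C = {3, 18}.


A ∪ B = {5, 14, 18, 29}
(A ∪ B) ∪ C = {3, 5, 14, 18, 29}

A ∪ B ∪ C = {3, 5, 14, 18, 29}


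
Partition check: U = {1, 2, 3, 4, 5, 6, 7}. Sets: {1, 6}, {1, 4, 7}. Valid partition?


A partition requires: (1) non-empty parts, (2) pairwise disjoint, (3) union = U
Parts: {1, 6}, {1, 4, 7}
Union of parts: {1, 4, 6, 7}
U = {1, 2, 3, 4, 5, 6, 7}
All non-empty? True
Pairwise disjoint? False
Covers U? False

No, not a valid partition


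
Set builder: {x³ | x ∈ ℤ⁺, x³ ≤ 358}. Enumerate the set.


Checking each candidate:
Condition: positive perfect cubes ≤ 358
Result = {1, 8, 27, 64, 125, 216, 343}

{1, 8, 27, 64, 125, 216, 343}


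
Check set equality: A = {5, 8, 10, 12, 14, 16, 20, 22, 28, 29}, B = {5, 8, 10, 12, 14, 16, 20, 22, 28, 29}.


Two sets are equal iff they have exactly the same elements.
A = {5, 8, 10, 12, 14, 16, 20, 22, 28, 29}
B = {5, 8, 10, 12, 14, 16, 20, 22, 28, 29}
Same elements → A = B

Yes, A = B


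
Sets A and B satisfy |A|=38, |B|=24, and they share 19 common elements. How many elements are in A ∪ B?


|A ∪ B| = |A| + |B| - |A ∩ B|
= 38 + 24 - 19
= 43

|A ∪ B| = 43


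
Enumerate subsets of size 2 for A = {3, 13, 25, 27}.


|A| = 4, so A has C(4,2) = 6 subsets of size 2.
Enumerate by choosing 2 elements from A at a time:
{3, 13}, {3, 25}, {3, 27}, {13, 25}, {13, 27}, {25, 27}

2-element subsets (6 total): {3, 13}, {3, 25}, {3, 27}, {13, 25}, {13, 27}, {25, 27}


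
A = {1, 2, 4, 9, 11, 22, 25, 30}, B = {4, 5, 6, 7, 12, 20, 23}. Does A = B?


Two sets are equal iff they have exactly the same elements.
A = {1, 2, 4, 9, 11, 22, 25, 30}
B = {4, 5, 6, 7, 12, 20, 23}
Differences: {1, 2, 5, 6, 7, 9, 11, 12, 20, 22, 23, 25, 30}
A ≠ B

No, A ≠ B


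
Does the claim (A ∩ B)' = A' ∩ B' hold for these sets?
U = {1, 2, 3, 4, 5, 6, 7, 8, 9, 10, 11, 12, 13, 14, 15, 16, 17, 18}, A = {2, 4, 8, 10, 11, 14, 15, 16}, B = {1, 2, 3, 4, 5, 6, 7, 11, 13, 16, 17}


LHS: A ∩ B = {2, 4, 11, 16}
(A ∩ B)' = U \ (A ∩ B) = {1, 3, 5, 6, 7, 8, 9, 10, 12, 13, 14, 15, 17, 18}
A' = {1, 3, 5, 6, 7, 9, 12, 13, 17, 18}, B' = {8, 9, 10, 12, 14, 15, 18}
Claimed RHS: A' ∩ B' = {9, 12, 18}
Identity is INVALID: LHS = {1, 3, 5, 6, 7, 8, 9, 10, 12, 13, 14, 15, 17, 18} but the RHS claimed here equals {9, 12, 18}. The correct form is (A ∩ B)' = A' ∪ B'.

Identity is invalid: (A ∩ B)' = {1, 3, 5, 6, 7, 8, 9, 10, 12, 13, 14, 15, 17, 18} but A' ∩ B' = {9, 12, 18}. The correct De Morgan law is (A ∩ B)' = A' ∪ B'.


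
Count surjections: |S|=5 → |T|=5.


n = |S| = 5, k = |T| = 5. Surjections via inclusion-exclusion:
S(n,k) = Σ(-1)^i × C(k,i) × (k-i)^n, i=0 to k
i=0: (-1)^0×C(5,0)×5^5 = 3125
i=1: (-1)^1×C(5,1)×4^5 = -5120
i=2: (-1)^2×C(5,2)×3^5 = 2430
i=3: (-1)^3×C(5,3)×2^5 = -320
i=4: (-1)^4×C(5,4)×1^5 = 5
i=5: (-1)^5×C(5,5)×0^5 = 0
Total = 120

Number of surjections = 120


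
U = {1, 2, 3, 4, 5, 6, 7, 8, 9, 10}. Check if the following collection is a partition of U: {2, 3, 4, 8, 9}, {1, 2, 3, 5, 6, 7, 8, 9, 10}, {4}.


A partition requires: (1) non-empty parts, (2) pairwise disjoint, (3) union = U
Parts: {2, 3, 4, 8, 9}, {1, 2, 3, 5, 6, 7, 8, 9, 10}, {4}
Union of parts: {1, 2, 3, 4, 5, 6, 7, 8, 9, 10}
U = {1, 2, 3, 4, 5, 6, 7, 8, 9, 10}
All non-empty? True
Pairwise disjoint? False
Covers U? True

No, not a valid partition


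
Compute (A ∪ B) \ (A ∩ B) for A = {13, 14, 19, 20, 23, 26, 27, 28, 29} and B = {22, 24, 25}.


A △ B = (A \ B) ∪ (B \ A) = elements in exactly one of A or B
A \ B = {13, 14, 19, 20, 23, 26, 27, 28, 29}
B \ A = {22, 24, 25}
A △ B = {13, 14, 19, 20, 22, 23, 24, 25, 26, 27, 28, 29}

A △ B = {13, 14, 19, 20, 22, 23, 24, 25, 26, 27, 28, 29}


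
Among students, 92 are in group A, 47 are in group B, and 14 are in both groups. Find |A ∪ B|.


|A ∪ B| = |A| + |B| - |A ∩ B|
= 92 + 47 - 14
= 125

|A ∪ B| = 125


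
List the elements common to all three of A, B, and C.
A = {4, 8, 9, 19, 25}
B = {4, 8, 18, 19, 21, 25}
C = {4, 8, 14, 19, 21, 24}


A ∩ B = {4, 8, 19, 25}
(A ∩ B) ∩ C = {4, 8, 19}

A ∩ B ∩ C = {4, 8, 19}


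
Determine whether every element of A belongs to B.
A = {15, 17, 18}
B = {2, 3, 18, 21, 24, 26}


A ⊆ B means every element of A is in B.
Elements in A not in B: {15, 17}
So A ⊄ B.

No, A ⊄ B


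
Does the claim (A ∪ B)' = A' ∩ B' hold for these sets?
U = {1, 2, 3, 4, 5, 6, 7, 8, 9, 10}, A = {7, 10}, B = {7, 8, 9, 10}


LHS: A ∪ B = {7, 8, 9, 10}
(A ∪ B)' = U \ (A ∪ B) = {1, 2, 3, 4, 5, 6}
A' = {1, 2, 3, 4, 5, 6, 8, 9}, B' = {1, 2, 3, 4, 5, 6}
Claimed RHS: A' ∩ B' = {1, 2, 3, 4, 5, 6}
Identity is VALID: LHS = RHS = {1, 2, 3, 4, 5, 6} ✓

Identity is valid. (A ∪ B)' = A' ∩ B' = {1, 2, 3, 4, 5, 6}


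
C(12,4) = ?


C(n,k) = n! / (k!(n-k)!)
C(12,4) = 12! / (4!8!)
= 495

C(12,4) = 495


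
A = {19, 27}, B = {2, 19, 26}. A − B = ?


A \ B = elements in A but not in B
A = {19, 27}
B = {2, 19, 26}
Remove from A any elements in B
A \ B = {27}

A \ B = {27}


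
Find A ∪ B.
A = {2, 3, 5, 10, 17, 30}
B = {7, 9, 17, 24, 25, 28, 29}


A ∪ B = all elements in A or B (or both)
A = {2, 3, 5, 10, 17, 30}
B = {7, 9, 17, 24, 25, 28, 29}
A ∪ B = {2, 3, 5, 7, 9, 10, 17, 24, 25, 28, 29, 30}

A ∪ B = {2, 3, 5, 7, 9, 10, 17, 24, 25, 28, 29, 30}


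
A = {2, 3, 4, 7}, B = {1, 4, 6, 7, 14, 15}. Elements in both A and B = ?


A = {2, 3, 4, 7}
B = {1, 4, 6, 7, 14, 15}
Region: in both A and B
Elements: {4, 7}

Elements in both A and B: {4, 7}


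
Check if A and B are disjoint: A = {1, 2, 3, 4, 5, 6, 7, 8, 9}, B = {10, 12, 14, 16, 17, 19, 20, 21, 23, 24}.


Disjoint means A ∩ B = ∅.
A ∩ B = ∅
A ∩ B = ∅, so A and B are disjoint.

Yes, A and B are disjoint


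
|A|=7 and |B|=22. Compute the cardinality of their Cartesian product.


|A × B| = |A| × |B|
= 7 × 22
= 154

|A × B| = 154


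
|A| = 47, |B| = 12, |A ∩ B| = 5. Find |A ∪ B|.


|A ∪ B| = |A| + |B| - |A ∩ B|
= 47 + 12 - 5
= 54

|A ∪ B| = 54


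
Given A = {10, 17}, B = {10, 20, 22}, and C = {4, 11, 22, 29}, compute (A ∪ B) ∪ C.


A ∪ B = {10, 17, 20, 22}
(A ∪ B) ∪ C = {4, 10, 11, 17, 20, 22, 29}

A ∪ B ∪ C = {4, 10, 11, 17, 20, 22, 29}


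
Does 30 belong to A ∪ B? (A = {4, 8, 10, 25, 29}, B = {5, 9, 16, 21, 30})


A = {4, 8, 10, 25, 29}, B = {5, 9, 16, 21, 30}
A ∪ B = all elements in A or B
A ∪ B = {4, 5, 8, 9, 10, 16, 21, 25, 29, 30}
Checking if 30 ∈ A ∪ B
30 is in A ∪ B → True

30 ∈ A ∪ B


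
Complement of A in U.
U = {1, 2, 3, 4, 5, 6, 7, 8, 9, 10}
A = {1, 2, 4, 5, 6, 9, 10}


Aᶜ = U \ A = elements in U but not in A
U = {1, 2, 3, 4, 5, 6, 7, 8, 9, 10}
A = {1, 2, 4, 5, 6, 9, 10}
Aᶜ = {3, 7, 8}

Aᶜ = {3, 7, 8}


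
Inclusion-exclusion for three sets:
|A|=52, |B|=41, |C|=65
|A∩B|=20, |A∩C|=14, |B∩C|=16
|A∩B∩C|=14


|A∪B∪C| = |A|+|B|+|C| - |A∩B|-|A∩C|-|B∩C| + |A∩B∩C|
= 52+41+65 - 20-14-16 + 14
= 158 - 50 + 14
= 122

|A ∪ B ∪ C| = 122


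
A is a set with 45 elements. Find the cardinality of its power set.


Number of subsets = 2^n
= 2^45
= 35184372088832

|P(A)| = 35184372088832


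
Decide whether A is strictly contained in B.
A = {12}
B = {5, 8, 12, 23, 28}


A ⊂ B requires: A ⊆ B AND A ≠ B.
A ⊆ B? Yes
A = B? No
A ⊂ B: Yes (A is a proper subset of B)

Yes, A ⊂ B


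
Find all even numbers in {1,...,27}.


Checking each candidate:
Condition: even numbers in {1,...,27}
Result = {2, 4, 6, 8, 10, 12, 14, 16, 18, 20, 22, 24, 26}

{2, 4, 6, 8, 10, 12, 14, 16, 18, 20, 22, 24, 26}


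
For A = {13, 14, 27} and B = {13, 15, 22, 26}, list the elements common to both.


A ∩ B = elements in both A and B
A = {13, 14, 27}
B = {13, 15, 22, 26}
A ∩ B = {13}

A ∩ B = {13}


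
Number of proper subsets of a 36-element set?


Total subsets = 2^n = 2^36 = 68719476736
Proper subsets exclude the set itself: 2^n - 1
= 68719476736 - 1
= 68719476735

Number of proper subsets = 68719476735


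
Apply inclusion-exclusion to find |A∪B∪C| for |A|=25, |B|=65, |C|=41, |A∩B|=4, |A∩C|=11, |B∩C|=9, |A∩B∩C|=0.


|A∪B∪C| = |A|+|B|+|C| - |A∩B|-|A∩C|-|B∩C| + |A∩B∩C|
= 25+65+41 - 4-11-9 + 0
= 131 - 24 + 0
= 107

|A ∪ B ∪ C| = 107


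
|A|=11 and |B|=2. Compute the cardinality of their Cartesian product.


|A × B| = |A| × |B|
= 11 × 2
= 22

|A × B| = 22


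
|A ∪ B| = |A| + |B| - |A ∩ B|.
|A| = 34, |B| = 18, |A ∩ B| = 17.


|A ∪ B| = |A| + |B| - |A ∩ B|
= 34 + 18 - 17
= 35

|A ∪ B| = 35


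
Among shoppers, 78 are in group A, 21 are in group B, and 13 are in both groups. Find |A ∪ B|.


|A ∪ B| = |A| + |B| - |A ∩ B|
= 78 + 21 - 13
= 86

|A ∪ B| = 86


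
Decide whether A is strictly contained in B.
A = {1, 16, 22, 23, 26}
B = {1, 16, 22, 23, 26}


A ⊂ B requires: A ⊆ B AND A ≠ B.
A ⊆ B? Yes
A = B? Yes
A = B, so A is not a PROPER subset.

No, A is not a proper subset of B


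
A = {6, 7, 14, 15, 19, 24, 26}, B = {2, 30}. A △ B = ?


A △ B = (A \ B) ∪ (B \ A) = elements in exactly one of A or B
A \ B = {6, 7, 14, 15, 19, 24, 26}
B \ A = {2, 30}
A △ B = {2, 6, 7, 14, 15, 19, 24, 26, 30}

A △ B = {2, 6, 7, 14, 15, 19, 24, 26, 30}


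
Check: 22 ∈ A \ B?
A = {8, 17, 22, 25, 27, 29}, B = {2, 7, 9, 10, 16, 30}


A = {8, 17, 22, 25, 27, 29}, B = {2, 7, 9, 10, 16, 30}
A \ B = elements in A but not in B
A \ B = {8, 17, 22, 25, 27, 29}
Checking if 22 ∈ A \ B
22 is in A \ B → True

22 ∈ A \ B


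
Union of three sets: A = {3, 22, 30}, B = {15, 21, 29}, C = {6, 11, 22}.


A ∪ B = {3, 15, 21, 22, 29, 30}
(A ∪ B) ∪ C = {3, 6, 11, 15, 21, 22, 29, 30}

A ∪ B ∪ C = {3, 6, 11, 15, 21, 22, 29, 30}


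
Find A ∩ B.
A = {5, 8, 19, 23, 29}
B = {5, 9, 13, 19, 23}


A ∩ B = elements in both A and B
A = {5, 8, 19, 23, 29}
B = {5, 9, 13, 19, 23}
A ∩ B = {5, 19, 23}

A ∩ B = {5, 19, 23}


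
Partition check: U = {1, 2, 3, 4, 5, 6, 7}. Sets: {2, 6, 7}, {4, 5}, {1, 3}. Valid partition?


A partition requires: (1) non-empty parts, (2) pairwise disjoint, (3) union = U
Parts: {2, 6, 7}, {4, 5}, {1, 3}
Union of parts: {1, 2, 3, 4, 5, 6, 7}
U = {1, 2, 3, 4, 5, 6, 7}
All non-empty? True
Pairwise disjoint? True
Covers U? True

Yes, valid partition


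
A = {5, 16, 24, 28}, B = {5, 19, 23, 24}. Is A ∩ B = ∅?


Disjoint means A ∩ B = ∅.
A ∩ B = {5, 24}
A ∩ B ≠ ∅, so A and B are NOT disjoint.

No, A and B are not disjoint (A ∩ B = {5, 24})


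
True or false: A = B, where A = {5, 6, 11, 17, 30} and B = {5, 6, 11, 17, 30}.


Two sets are equal iff they have exactly the same elements.
A = {5, 6, 11, 17, 30}
B = {5, 6, 11, 17, 30}
Same elements → A = B

Yes, A = B


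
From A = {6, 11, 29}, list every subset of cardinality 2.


|A| = 3, so A has C(3,2) = 3 subsets of size 2.
Enumerate by choosing 2 elements from A at a time:
{6, 11}, {6, 29}, {11, 29}

2-element subsets (3 total): {6, 11}, {6, 29}, {11, 29}


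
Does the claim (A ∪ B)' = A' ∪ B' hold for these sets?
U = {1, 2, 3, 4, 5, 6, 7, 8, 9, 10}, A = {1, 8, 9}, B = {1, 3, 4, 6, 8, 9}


LHS: A ∪ B = {1, 3, 4, 6, 8, 9}
(A ∪ B)' = U \ (A ∪ B) = {2, 5, 7, 10}
A' = {2, 3, 4, 5, 6, 7, 10}, B' = {2, 5, 7, 10}
Claimed RHS: A' ∪ B' = {2, 3, 4, 5, 6, 7, 10}
Identity is INVALID: LHS = {2, 5, 7, 10} but the RHS claimed here equals {2, 3, 4, 5, 6, 7, 10}. The correct form is (A ∪ B)' = A' ∩ B'.

Identity is invalid: (A ∪ B)' = {2, 5, 7, 10} but A' ∪ B' = {2, 3, 4, 5, 6, 7, 10}. The correct De Morgan law is (A ∪ B)' = A' ∩ B'.
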